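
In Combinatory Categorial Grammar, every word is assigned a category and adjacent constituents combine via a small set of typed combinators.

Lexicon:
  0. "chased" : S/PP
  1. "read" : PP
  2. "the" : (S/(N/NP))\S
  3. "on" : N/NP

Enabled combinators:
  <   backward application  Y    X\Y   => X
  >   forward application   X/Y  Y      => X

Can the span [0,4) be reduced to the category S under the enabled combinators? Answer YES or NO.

YES

[0,4] S   >
  [0,3] S/(N/NP)   <
    [0,2] S   >
      [0,1] "chased" : S/PP
      [1,2] "read" : PP
    [2,3] "the" : (S/(N/NP))\S
  [3,4] "on" : N/NP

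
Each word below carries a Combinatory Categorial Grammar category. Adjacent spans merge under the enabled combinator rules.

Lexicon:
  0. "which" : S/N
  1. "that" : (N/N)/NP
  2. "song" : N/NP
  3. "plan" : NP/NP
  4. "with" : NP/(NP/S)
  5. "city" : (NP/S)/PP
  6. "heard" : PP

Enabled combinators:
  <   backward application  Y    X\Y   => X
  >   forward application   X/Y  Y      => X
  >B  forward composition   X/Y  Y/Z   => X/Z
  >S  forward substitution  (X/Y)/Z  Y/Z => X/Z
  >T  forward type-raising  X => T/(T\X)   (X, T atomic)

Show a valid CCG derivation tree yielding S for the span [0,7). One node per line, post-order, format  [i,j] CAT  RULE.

[0,1] S/N  lex  "which"
[1,2] (N/N)/NP  lex  "that"
[2,3] N/NP  lex  "song"
[1,3] N/NP  >S  k=2
[3,4] NP/NP  lex  "plan"
[4,5] NP/(NP/S)  lex  "with"
[5,6] (NP/S)/PP  lex  "city"
[4,6] NP/PP  >B  k=5
[3,6] NP/PP  >B  k=4
[6,7] PP  lex  "heard"
[3,7] NP  >  k=6
[1,7] N  >  k=3
[0,7] S  >  k=1

[0,7] S   >
  [0,1] "which" : S/N
  [1,7] N   >
    [1,3] N/NP   >S
      [1,2] "that" : (N/N)/NP
      [2,3] "song" : N/NP
    [3,7] NP   >
      [3,6] NP/PP   >B
        [3,4] "plan" : NP/NP
        [4,6] NP/PP   >B
          [4,5] "with" : NP/(NP/S)
          [5,6] "city" : (NP/S)/PP
      [6,7] "heard" : PP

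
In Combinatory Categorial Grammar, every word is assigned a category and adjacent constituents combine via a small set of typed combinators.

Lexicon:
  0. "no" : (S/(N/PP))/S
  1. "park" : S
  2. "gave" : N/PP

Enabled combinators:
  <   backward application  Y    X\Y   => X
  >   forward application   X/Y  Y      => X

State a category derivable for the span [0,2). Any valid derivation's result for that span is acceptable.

S/(N/PP)

[0,3] S   >
  [0,2] S/(N/PP)   >
    [0,1] "no" : (S/(N/PP))/S
    [1,2] "park" : S
  [2,3] "gave" : N/PP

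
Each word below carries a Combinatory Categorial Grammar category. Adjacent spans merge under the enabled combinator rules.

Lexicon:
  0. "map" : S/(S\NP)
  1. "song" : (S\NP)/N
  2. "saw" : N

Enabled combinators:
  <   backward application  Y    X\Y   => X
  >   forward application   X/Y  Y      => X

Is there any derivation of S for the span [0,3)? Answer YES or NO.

YES

[0,3] S   >
  [0,1] "map" : S/(S\NP)
  [1,3] S\NP   >
    [1,2] "song" : (S\NP)/N
    [2,3] "saw" : N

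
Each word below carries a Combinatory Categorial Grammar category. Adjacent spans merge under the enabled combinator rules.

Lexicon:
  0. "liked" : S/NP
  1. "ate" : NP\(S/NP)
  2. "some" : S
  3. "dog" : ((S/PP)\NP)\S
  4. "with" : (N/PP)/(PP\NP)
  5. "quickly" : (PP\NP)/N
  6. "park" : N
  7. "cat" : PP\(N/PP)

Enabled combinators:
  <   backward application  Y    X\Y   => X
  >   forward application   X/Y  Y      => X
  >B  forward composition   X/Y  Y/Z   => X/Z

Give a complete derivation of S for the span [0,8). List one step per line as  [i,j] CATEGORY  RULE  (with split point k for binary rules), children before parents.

[0,1] S/NP  lex  "liked"
[1,2] NP\(S/NP)  lex  "ate"
[0,2] NP  <  k=1
[2,3] S  lex  "some"
[3,4] ((S/PP)\NP)\S  lex  "dog"
[2,4] (S/PP)\NP  <  k=3
[0,4] S/PP  <  k=2
[4,5] (N/PP)/(PP\NP)  lex  "with"
[5,6] (PP\NP)/N  lex  "quickly"
[6,7] N  lex  "park"
[5,7] PP\NP  >  k=6
[4,7] N/PP  >  k=5
[7,8] PP\(N/PP)  lex  "cat"
[4,8] PP  <  k=7
[0,8] S  >  k=4

[0,8] S   >
  [0,4] S/PP   <
    [0,2] NP   <
      [0,1] "liked" : S/NP
      [1,2] "ate" : NP\(S/NP)
    [2,4] (S/PP)\NP   <
      [2,3] "some" : S
      [3,4] "dog" : ((S/PP)\NP)\S
  [4,8] PP   <
    [4,7] N/PP   >
      [4,5] "with" : (N/PP)/(PP\NP)
      [5,7] PP\NP   >
        [5,6] "quickly" : (PP\NP)/N
        [6,7] "park" : N
    [7,8] "cat" : PP\(N/PP)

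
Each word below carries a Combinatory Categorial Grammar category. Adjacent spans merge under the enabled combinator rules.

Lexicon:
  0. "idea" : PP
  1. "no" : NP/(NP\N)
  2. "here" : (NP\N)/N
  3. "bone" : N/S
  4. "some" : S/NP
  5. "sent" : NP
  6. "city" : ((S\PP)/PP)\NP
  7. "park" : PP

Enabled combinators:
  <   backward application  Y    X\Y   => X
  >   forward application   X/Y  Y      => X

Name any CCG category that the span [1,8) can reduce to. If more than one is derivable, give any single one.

S\PP

[0,8] S   <
  [0,1] "idea" : PP
  [1,8] S\PP   >
    [1,7] (S\PP)/PP   <
      [1,6] NP   >
        [1,2] "no" : NP/(NP\N)
        [2,6] NP\N   >
          [2,3] "here" : (NP\N)/N
          [3,6] N   >
            [3,4] "bone" : N/S
            [4,6] S   >
              [4,5] "some" : S/NP
              [5,6] "sent" : NP
      [6,7] "city" : ((S\PP)/PP)\NP
    [7,8] "park" : PP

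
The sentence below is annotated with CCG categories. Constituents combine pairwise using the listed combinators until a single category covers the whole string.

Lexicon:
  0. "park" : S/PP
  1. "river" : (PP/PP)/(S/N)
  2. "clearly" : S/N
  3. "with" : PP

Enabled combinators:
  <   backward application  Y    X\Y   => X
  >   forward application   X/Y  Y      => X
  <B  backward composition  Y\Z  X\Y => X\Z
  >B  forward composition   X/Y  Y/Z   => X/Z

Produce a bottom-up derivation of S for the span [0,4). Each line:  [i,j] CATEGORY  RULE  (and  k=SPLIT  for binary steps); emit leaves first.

[0,1] S/PP  lex  "park"
[1,2] (PP/PP)/(S/N)  lex  "river"
[2,3] S/N  lex  "clearly"
[1,3] PP/PP  >  k=2
[0,3] S/PP  >B  k=1
[3,4] PP  lex  "with"
[0,4] S  >  k=3

[0,4] S   >
  [0,3] S/PP   >B
    [0,1] "park" : S/PP
    [1,3] PP/PP   >
      [1,2] "river" : (PP/PP)/(S/N)
      [2,3] "clearly" : S/N
  [3,4] "with" : PP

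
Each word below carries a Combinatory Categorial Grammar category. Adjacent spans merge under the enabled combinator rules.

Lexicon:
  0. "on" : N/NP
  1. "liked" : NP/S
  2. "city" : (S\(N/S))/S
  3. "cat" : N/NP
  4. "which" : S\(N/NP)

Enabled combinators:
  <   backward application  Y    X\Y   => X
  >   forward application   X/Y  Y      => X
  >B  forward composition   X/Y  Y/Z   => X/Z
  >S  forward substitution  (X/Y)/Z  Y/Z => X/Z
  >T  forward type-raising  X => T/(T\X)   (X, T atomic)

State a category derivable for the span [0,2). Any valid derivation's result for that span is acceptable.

N/S

[0,5] S   <
  [0,2] N/S   >B
    [0,1] "on" : N/NP
    [1,2] "liked" : NP/S
  [2,5] S\(N/S)   >
    [2,3] "city" : (S\(N/S))/S
    [3,5] S   <
      [3,4] "cat" : N/NP
      [4,5] "which" : S\(N/NP)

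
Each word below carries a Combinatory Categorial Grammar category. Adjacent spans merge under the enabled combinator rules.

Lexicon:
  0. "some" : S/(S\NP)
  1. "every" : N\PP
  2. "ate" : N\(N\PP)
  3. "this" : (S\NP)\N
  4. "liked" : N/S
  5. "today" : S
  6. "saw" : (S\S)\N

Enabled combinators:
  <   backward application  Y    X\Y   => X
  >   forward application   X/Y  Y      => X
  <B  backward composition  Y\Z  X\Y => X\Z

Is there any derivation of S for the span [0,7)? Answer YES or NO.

YES

[0,7] S   >
  [0,1] "some" : S/(S\NP)
  [1,7] S\NP   <B
    [1,4] S\NP   <
      [1,3] N   <
        [1,2] "every" : N\PP
        [2,3] "ate" : N\(N\PP)
      [3,4] "this" : (S\NP)\N
    [4,7] S\S   <
      [4,6] N   >
        [4,5] "liked" : N/S
        [5,6] "today" : S
      [6,7] "saw" : (S\S)\N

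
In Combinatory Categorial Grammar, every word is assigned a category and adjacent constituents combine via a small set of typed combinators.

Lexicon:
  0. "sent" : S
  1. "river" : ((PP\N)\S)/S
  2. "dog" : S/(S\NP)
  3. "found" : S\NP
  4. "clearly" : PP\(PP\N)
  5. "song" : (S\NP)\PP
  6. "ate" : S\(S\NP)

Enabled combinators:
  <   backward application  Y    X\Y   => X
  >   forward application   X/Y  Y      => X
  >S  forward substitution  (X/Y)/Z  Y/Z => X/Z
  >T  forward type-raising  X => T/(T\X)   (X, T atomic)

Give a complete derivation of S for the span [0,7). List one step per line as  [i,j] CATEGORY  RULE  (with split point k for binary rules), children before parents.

[0,1] S  lex  "sent"
[1,2] ((PP\N)\S)/S  lex  "river"
[2,3] S/(S\NP)  lex  "dog"
[3,4] S\NP  lex  "found"
[2,4] S  >  k=3
[1,4] (PP\N)\S  >  k=2
[0,4] PP\N  <  k=1
[4,5] PP\(PP\N)  lex  "clearly"
[0,5] PP  <  k=4
[5,6] (S\NP)\PP  lex  "song"
[0,6] S\NP  <  k=5
[6,7] S\(S\NP)  lex  "ate"
[0,7] S  <  k=6

[0,7] S   <
  [0,6] S\NP   <
    [0,5] PP   <
      [0,4] PP\N   <
        [0,1] "sent" : S
        [1,4] (PP\N)\S   >
          [1,2] "river" : ((PP\N)\S)/S
          [2,4] S   >
            [2,3] "dog" : S/(S\NP)
            [3,4] "found" : S\NP
      [4,5] "clearly" : PP\(PP\N)
    [5,6] "song" : (S\NP)\PP
  [6,7] "ate" : S\(S\NP)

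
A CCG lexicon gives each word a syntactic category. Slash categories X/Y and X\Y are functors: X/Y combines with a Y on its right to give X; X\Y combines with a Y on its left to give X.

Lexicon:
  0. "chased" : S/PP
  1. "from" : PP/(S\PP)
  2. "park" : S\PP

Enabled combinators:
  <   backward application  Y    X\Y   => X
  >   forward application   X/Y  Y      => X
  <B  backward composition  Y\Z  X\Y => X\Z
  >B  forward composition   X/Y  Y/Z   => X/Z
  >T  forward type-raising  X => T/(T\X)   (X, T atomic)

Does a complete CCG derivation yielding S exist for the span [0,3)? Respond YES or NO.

[0,3] S   >
  [0,1] "chased" : S/PP
  [1,3] PP   >
    [1,2] "from" : PP/(S\PP)
    [2,3] "park" : S\PP

YES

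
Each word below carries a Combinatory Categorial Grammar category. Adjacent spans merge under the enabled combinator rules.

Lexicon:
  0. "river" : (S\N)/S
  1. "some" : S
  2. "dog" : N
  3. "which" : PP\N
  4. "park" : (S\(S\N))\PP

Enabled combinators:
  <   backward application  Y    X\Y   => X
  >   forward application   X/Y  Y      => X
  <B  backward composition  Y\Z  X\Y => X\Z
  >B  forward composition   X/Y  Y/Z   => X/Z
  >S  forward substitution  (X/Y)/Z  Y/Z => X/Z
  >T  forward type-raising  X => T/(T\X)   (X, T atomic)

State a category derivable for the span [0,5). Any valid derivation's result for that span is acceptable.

[0,5] S   <
  [0,2] S\N   >
    [0,1] "river" : (S\N)/S
    [1,2] "some" : S
  [2,5] S\(S\N)   <
    [2,4] PP   <
      [2,3] "dog" : N
      [3,4] "which" : PP\N
    [4,5] "park" : (S\(S\N))\PP

S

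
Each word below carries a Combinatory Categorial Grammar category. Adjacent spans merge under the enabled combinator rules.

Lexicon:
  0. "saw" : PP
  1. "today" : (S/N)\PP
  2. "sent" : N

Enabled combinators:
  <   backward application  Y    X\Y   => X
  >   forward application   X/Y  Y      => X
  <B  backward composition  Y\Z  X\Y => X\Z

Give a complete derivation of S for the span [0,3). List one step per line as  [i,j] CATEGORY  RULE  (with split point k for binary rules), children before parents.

[0,1] PP  lex  "saw"
[1,2] (S/N)\PP  lex  "today"
[0,2] S/N  <  k=1
[2,3] N  lex  "sent"
[0,3] S  >  k=2

[0,3] S   >
  [0,2] S/N   <
    [0,1] "saw" : PP
    [1,2] "today" : (S/N)\PP
  [2,3] "sent" : N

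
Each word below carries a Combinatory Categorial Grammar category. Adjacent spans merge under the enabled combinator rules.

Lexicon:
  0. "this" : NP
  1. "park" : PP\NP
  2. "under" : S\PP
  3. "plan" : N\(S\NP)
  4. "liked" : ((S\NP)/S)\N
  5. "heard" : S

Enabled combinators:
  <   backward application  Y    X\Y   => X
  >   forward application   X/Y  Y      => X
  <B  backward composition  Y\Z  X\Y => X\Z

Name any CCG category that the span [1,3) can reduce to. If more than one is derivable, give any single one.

[0,6] S   <
  [0,1] "this" : NP
  [1,6] S\NP   >
    [1,5] (S\NP)/S   <
      [1,4] N   <
        [1,3] S\NP   <B
          [1,2] "park" : PP\NP
          [2,3] "under" : S\PP
        [3,4] "plan" : N\(S\NP)
      [4,5] "liked" : ((S\NP)/S)\N
    [5,6] "heard" : S

S\NP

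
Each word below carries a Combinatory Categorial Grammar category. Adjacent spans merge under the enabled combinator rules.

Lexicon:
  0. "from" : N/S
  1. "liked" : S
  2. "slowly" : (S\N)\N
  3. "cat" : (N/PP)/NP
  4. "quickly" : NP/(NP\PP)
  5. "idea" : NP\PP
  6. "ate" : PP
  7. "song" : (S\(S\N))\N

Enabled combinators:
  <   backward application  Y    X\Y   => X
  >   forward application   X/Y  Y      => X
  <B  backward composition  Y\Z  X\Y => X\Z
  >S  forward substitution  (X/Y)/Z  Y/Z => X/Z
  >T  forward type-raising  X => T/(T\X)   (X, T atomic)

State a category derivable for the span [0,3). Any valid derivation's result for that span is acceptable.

S\N

[0,8] S   <
  [0,3] S\N   <
    [0,2] N   >
      [0,1] "from" : N/S
      [1,2] "liked" : S
    [2,3] "slowly" : (S\N)\N
  [3,8] S\(S\N)   <
    [3,7] N   >
      [3,6] N/PP   >
        [3,4] "cat" : (N/PP)/NP
        [4,6] NP   >
          [4,5] "quickly" : NP/(NP\PP)
          [5,6] "idea" : NP\PP
      [6,7] "ate" : PP
    [7,8] "song" : (S\(S\N))\N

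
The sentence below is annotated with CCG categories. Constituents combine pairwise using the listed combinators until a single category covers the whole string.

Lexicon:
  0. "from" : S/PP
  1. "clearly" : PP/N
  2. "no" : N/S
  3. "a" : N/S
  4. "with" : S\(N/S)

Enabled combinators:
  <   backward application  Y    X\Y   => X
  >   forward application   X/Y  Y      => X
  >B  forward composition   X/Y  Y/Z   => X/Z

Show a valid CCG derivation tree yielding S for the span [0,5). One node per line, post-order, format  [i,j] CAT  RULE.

[0,5] S   >
  [0,2] S/N   >B
    [0,1] "from" : S/PP
    [1,2] "clearly" : PP/N
  [2,5] N   >
    [2,3] "no" : N/S
    [3,5] S   <
      [3,4] "a" : N/S
      [4,5] "with" : S\(N/S)

[0,1] S/PP  lex  "from"
[1,2] PP/N  lex  "clearly"
[0,2] S/N  >B  k=1
[2,3] N/S  lex  "no"
[3,4] N/S  lex  "a"
[4,5] S\(N/S)  lex  "with"
[3,5] S  <  k=4
[2,5] N  >  k=3
[0,5] S  >  k=2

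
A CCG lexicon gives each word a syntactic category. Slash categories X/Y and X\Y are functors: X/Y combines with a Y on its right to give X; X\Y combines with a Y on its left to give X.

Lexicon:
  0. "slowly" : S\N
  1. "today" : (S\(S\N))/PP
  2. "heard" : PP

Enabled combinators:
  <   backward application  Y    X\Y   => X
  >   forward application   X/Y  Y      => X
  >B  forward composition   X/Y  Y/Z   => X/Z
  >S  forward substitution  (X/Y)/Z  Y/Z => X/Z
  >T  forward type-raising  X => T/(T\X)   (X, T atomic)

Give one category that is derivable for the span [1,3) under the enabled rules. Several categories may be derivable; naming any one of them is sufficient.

S\(S\N)

[0,3] S   <
  [0,1] "slowly" : S\N
  [1,3] S\(S\N)   >
    [1,2] "today" : (S\(S\N))/PP
    [2,3] "heard" : PP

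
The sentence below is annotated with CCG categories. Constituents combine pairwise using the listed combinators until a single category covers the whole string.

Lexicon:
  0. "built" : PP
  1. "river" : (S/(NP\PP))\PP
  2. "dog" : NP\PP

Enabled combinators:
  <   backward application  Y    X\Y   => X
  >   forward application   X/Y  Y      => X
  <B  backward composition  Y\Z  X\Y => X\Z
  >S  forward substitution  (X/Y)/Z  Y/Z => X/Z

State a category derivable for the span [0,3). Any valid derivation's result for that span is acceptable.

[0,3] S   >
  [0,2] S/(NP\PP)   <
    [0,1] "built" : PP
    [1,2] "river" : (S/(NP\PP))\PP
  [2,3] "dog" : NP\PP

S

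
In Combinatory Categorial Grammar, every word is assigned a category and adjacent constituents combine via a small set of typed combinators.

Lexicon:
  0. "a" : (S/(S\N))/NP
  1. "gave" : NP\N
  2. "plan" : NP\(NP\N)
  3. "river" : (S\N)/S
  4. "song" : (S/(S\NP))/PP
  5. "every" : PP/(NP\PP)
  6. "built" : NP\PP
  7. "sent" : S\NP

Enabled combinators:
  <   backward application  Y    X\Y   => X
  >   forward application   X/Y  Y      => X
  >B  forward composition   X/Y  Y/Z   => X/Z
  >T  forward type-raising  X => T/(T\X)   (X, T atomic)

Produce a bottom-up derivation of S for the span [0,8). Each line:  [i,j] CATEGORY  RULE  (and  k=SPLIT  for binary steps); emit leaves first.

[0,1] (S/(S\N))/NP  lex  "a"
[1,2] NP\N  lex  "gave"
[2,3] NP\(NP\N)  lex  "plan"
[1,3] NP  <  k=2
[0,3] S/(S\N)  >  k=1
[3,4] (S\N)/S  lex  "river"
[4,5] (S/(S\NP))/PP  lex  "song"
[5,6] PP/(NP\PP)  lex  "every"
[6,7] NP\PP  lex  "built"
[5,7] PP  >  k=6
[4,7] S/(S\NP)  >  k=5
[7,8] S\NP  lex  "sent"
[4,8] S  >  k=7
[3,8] S\N  >  k=4
[0,8] S  >  k=3

[0,8] S   >
  [0,3] S/(S\N)   >
    [0,1] "a" : (S/(S\N))/NP
    [1,3] NP   <
      [1,2] "gave" : NP\N
      [2,3] "plan" : NP\(NP\N)
  [3,8] S\N   >
    [3,4] "river" : (S\N)/S
    [4,8] S   >
      [4,7] S/(S\NP)   >
        [4,5] "song" : (S/(S\NP))/PP
        [5,7] PP   >
          [5,6] "every" : PP/(NP\PP)
          [6,7] "built" : NP\PP
      [7,8] "sent" : S\NP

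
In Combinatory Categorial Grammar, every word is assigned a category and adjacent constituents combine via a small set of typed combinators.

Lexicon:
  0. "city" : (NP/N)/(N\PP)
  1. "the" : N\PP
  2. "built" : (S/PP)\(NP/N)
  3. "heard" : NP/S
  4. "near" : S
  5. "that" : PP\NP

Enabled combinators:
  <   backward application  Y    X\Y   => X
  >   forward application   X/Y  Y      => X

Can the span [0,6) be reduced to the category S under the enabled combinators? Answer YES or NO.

[0,6] S   >
  [0,3] S/PP   <
    [0,2] NP/N   >
      [0,1] "city" : (NP/N)/(N\PP)
      [1,2] "the" : N\PP
    [2,3] "built" : (S/PP)\(NP/N)
  [3,6] PP   <
    [3,5] NP   >
      [3,4] "heard" : NP/S
      [4,5] "near" : S
    [5,6] "that" : PP\NP

YES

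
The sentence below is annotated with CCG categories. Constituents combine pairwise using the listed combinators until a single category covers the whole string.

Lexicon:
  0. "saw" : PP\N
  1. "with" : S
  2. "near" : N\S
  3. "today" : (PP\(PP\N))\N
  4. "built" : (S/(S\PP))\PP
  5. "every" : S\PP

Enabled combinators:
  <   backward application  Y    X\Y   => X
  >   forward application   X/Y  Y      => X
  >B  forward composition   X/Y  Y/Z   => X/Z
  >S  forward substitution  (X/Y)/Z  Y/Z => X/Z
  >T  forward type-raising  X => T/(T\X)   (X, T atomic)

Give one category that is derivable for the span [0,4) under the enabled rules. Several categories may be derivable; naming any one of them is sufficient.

[0,6] S   >
  [0,5] S/(S\PP)   <
    [0,4] PP   <
      [0,1] "saw" : PP\N
      [1,4] PP\(PP\N)   <
        [1,3] N   >
          [1,2] N/(N\S)   >T
            [1,2] "with" : S
          [2,3] "near" : N\S
        [3,4] "today" : (PP\(PP\N))\N
    [4,5] "built" : (S/(S\PP))\PP
  [5,6] "every" : S\PP

PP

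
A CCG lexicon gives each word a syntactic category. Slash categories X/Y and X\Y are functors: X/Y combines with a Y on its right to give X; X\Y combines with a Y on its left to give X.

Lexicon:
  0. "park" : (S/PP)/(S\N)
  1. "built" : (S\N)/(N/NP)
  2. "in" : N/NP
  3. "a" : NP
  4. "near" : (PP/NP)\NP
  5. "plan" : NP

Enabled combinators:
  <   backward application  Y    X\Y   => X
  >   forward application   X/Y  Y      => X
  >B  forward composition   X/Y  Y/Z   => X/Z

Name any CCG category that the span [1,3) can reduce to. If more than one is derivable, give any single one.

S\N

[0,6] S   >
  [0,3] S/PP   >
    [0,1] "park" : (S/PP)/(S\N)
    [1,3] S\N   >
      [1,2] "built" : (S\N)/(N/NP)
      [2,3] "in" : N/NP
  [3,6] PP   >
    [3,5] PP/NP   <
      [3,4] "a" : NP
      [4,5] "near" : (PP/NP)\NP
    [5,6] "plan" : NP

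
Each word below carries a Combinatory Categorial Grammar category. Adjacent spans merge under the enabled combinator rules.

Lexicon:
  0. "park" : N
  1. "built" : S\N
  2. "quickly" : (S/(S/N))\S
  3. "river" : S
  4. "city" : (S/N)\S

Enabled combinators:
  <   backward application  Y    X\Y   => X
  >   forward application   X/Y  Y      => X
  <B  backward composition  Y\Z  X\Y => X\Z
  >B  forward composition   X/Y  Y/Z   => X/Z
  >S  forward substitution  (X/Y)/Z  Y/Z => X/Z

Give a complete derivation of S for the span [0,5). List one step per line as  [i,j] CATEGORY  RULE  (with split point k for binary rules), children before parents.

[0,5] S   >
  [0,3] S/(S/N)   <
    [0,2] S   <
      [0,1] "park" : N
      [1,2] "built" : S\N
    [2,3] "quickly" : (S/(S/N))\S
  [3,5] S/N   <
    [3,4] "river" : S
    [4,5] "city" : (S/N)\S

[0,1] N  lex  "park"
[1,2] S\N  lex  "built"
[0,2] S  <  k=1
[2,3] (S/(S/N))\S  lex  "quickly"
[0,3] S/(S/N)  <  k=2
[3,4] S  lex  "river"
[4,5] (S/N)\S  lex  "city"
[3,5] S/N  <  k=4
[0,5] S  >  k=3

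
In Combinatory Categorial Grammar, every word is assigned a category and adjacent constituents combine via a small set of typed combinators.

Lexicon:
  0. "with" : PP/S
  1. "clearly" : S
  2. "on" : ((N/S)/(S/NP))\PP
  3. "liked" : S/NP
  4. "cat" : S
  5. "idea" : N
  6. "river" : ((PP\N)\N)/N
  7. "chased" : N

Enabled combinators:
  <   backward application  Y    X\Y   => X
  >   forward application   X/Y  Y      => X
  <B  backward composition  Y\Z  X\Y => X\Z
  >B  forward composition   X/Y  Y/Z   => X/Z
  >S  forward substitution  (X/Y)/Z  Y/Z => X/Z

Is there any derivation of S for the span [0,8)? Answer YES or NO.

PP/S S ((N/S)/(S/NP))\PP S/NP S N ((PP\N)\N)/N N
CKY chart[0,8] = {PP}; S ∉ chart

NO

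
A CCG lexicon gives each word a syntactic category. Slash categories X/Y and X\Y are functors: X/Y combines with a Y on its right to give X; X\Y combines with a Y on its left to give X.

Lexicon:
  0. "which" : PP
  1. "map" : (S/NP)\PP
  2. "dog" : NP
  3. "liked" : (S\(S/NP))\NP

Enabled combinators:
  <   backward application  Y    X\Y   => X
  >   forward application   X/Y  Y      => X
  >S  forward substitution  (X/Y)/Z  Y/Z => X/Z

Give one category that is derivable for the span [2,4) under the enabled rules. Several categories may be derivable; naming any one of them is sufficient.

S\(S/NP)

[0,4] S   <
  [0,2] S/NP   <
    [0,1] "which" : PP
    [1,2] "map" : (S/NP)\PP
  [2,4] S\(S/NP)   <
    [2,3] "dog" : NP
    [3,4] "liked" : (S\(S/NP))\NP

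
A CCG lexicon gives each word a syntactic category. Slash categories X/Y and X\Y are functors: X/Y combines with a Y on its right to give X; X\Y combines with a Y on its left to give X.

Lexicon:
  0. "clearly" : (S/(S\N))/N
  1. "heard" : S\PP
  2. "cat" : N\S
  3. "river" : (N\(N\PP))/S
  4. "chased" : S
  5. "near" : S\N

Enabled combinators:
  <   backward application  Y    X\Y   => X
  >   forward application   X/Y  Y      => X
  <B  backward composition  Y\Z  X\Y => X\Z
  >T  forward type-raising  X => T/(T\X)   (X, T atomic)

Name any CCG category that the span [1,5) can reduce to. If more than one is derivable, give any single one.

N

[0,6] S   >
  [0,5] S/(S\N)   >
    [0,1] "clearly" : (S/(S\N))/N
    [1,5] N   <
      [1,3] N\PP   <B
        [1,2] "heard" : S\PP
        [2,3] "cat" : N\S
      [3,5] N\(N\PP)   >
        [3,4] "river" : (N\(N\PP))/S
        [4,5] "chased" : S
  [5,6] "near" : S\N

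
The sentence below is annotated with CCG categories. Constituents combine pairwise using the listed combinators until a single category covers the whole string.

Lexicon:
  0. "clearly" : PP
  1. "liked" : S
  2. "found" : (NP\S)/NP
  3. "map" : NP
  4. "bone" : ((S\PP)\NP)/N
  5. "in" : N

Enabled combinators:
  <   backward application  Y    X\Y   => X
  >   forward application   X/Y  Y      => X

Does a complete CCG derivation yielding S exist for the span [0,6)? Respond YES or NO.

[0,6] S   <
  [0,1] "clearly" : PP
  [1,6] S\PP   <
    [1,4] NP   <
      [1,2] "liked" : S
      [2,4] NP\S   >
        [2,3] "found" : (NP\S)/NP
        [3,4] "map" : NP
    [4,6] (S\PP)\NP   >
      [4,5] "bone" : ((S\PP)\NP)/N
      [5,6] "in" : N

YES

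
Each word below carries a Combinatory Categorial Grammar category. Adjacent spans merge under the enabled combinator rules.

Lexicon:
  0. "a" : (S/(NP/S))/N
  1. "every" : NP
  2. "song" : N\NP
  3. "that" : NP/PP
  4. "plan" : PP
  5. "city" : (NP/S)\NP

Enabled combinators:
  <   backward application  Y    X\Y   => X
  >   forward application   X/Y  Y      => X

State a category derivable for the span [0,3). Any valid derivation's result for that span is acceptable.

S/(NP/S)

[0,6] S   >
  [0,3] S/(NP/S)   >
    [0,1] "a" : (S/(NP/S))/N
    [1,3] N   <
      [1,2] "every" : NP
      [2,3] "song" : N\NP
  [3,6] NP/S   <
    [3,5] NP   >
      [3,4] "that" : NP/PP
      [4,5] "plan" : PP
    [5,6] "city" : (NP/S)\NP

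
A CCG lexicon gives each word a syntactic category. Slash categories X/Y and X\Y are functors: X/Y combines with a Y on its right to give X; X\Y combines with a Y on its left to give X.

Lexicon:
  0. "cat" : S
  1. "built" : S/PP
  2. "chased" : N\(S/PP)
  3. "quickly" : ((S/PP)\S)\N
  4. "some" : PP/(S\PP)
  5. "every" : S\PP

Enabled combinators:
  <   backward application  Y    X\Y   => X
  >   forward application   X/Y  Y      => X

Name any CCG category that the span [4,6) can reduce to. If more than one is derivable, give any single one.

PP

[0,6] S   >
  [0,4] S/PP   <
    [0,1] "cat" : S
    [1,4] (S/PP)\S   <
      [1,3] N   <
        [1,2] "built" : S/PP
        [2,3] "chased" : N\(S/PP)
      [3,4] "quickly" : ((S/PP)\S)\N
  [4,6] PP   >
    [4,5] "some" : PP/(S\PP)
    [5,6] "every" : S\PP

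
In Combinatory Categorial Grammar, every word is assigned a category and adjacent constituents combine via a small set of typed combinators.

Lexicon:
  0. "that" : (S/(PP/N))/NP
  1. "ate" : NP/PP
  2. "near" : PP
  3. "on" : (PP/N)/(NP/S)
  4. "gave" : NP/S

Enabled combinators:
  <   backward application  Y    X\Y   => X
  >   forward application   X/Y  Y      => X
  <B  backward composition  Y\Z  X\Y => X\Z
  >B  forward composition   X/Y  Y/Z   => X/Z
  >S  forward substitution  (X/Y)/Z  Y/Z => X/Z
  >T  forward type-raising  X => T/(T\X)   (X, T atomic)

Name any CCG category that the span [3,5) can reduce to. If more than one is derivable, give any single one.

[0,5] S   >
  [0,3] S/(PP/N)   >
    [0,1] "that" : (S/(PP/N))/NP
    [1,3] NP   >
      [1,2] "ate" : NP/PP
      [2,3] "near" : PP
  [3,5] PP/N   >
    [3,4] "on" : (PP/N)/(NP/S)
    [4,5] "gave" : NP/S

PP/N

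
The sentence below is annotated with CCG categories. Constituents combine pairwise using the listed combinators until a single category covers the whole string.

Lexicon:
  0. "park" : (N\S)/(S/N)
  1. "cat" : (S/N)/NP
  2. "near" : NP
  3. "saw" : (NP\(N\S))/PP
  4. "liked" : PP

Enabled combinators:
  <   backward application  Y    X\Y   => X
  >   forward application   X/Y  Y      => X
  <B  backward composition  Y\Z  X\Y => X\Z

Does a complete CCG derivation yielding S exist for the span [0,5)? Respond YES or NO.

(N\S)/(S/N) (S/N)/NP NP (NP\(N\S))/PP PP
CKY chart[0,5] = {NP}; S ∉ chart

NO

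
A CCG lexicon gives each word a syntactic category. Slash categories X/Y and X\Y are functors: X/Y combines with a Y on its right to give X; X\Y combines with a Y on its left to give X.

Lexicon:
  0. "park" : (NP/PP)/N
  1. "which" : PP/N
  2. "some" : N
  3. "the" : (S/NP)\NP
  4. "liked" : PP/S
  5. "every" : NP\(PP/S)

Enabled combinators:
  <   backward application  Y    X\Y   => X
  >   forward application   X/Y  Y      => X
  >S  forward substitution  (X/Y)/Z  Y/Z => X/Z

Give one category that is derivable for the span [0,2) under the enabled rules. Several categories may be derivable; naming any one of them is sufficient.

[0,6] S   >
  [0,4] S/NP   <
    [0,3] NP   >
      [0,2] NP/N   >S
        [0,1] "park" : (NP/PP)/N
        [1,2] "which" : PP/N
      [2,3] "some" : N
    [3,4] "the" : (S/NP)\NP
  [4,6] NP   <
    [4,5] "liked" : PP/S
    [5,6] "every" : NP\(PP/S)

NP/N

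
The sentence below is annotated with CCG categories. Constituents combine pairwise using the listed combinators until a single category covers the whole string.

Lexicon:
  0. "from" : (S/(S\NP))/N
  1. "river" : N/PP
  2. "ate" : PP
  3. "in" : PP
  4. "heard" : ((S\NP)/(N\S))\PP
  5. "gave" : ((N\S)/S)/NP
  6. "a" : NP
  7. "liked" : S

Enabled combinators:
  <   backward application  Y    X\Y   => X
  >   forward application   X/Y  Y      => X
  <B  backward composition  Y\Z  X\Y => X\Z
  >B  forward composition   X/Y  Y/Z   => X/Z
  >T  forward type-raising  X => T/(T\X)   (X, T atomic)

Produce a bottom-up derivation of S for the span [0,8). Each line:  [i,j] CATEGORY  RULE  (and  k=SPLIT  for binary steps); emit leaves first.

[0,8] S   >
  [0,3] S/(S\NP)   >
    [0,1] "from" : (S/(S\NP))/N
    [1,3] N   >
      [1,2] "river" : N/PP
      [2,3] "ate" : PP
  [3,8] S\NP   >
    [3,5] (S\NP)/(N\S)   <
      [3,4] "in" : PP
      [4,5] "heard" : ((S\NP)/(N\S))\PP
    [5,8] N\S   >
      [5,7] (N\S)/S   >
        [5,6] "gave" : ((N\S)/S)/NP
        [6,7] "a" : NP
      [7,8] "liked" : S

[0,1] (S/(S\NP))/N  lex  "from"
[1,2] N/PP  lex  "river"
[2,3] PP  lex  "ate"
[1,3] N  >  k=2
[0,3] S/(S\NP)  >  k=1
[3,4] PP  lex  "in"
[4,5] ((S\NP)/(N\S))\PP  lex  "heard"
[3,5] (S\NP)/(N\S)  <  k=4
[5,6] ((N\S)/S)/NP  lex  "gave"
[6,7] NP  lex  "a"
[5,7] (N\S)/S  >  k=6
[7,8] S  lex  "liked"
[5,8] N\S  >  k=7
[3,8] S\NP  >  k=5
[0,8] S  >  k=3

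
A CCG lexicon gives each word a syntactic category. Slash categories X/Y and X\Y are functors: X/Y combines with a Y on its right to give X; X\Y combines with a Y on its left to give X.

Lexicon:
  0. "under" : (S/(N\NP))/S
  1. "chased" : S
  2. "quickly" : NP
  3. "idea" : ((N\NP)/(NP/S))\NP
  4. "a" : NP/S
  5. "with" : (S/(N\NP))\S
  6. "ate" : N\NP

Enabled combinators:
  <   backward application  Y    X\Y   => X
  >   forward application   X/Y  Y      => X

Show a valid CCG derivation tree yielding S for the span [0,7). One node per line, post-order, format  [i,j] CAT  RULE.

[0,1] (S/(N\NP))/S  lex  "under"
[1,2] S  lex  "chased"
[0,2] S/(N\NP)  >  k=1
[2,3] NP  lex  "quickly"
[3,4] ((N\NP)/(NP/S))\NP  lex  "idea"
[2,4] (N\NP)/(NP/S)  <  k=3
[4,5] NP/S  lex  "a"
[2,5] N\NP  >  k=4
[0,5] S  >  k=2
[5,6] (S/(N\NP))\S  lex  "with"
[0,6] S/(N\NP)  <  k=5
[6,7] N\NP  lex  "ate"
[0,7] S  >  k=6

[0,7] S   >
  [0,6] S/(N\NP)   <
    [0,5] S   >
      [0,2] S/(N\NP)   >
        [0,1] "under" : (S/(N\NP))/S
        [1,2] "chased" : S
      [2,5] N\NP   >
        [2,4] (N\NP)/(NP/S)   <
          [2,3] "quickly" : NP
          [3,4] "idea" : ((N\NP)/(NP/S))\NP
        [4,5] "a" : NP/S
    [5,6] "with" : (S/(N\NP))\S
  [6,7] "ate" : N\NP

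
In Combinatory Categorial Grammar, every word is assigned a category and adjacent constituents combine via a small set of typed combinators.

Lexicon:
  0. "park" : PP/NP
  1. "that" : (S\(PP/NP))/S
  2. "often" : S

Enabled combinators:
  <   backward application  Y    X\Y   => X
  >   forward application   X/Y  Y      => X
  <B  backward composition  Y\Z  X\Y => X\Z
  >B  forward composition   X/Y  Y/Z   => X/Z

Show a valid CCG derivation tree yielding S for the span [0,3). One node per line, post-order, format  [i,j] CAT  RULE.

[0,3] S   <
  [0,1] "park" : PP/NP
  [1,3] S\(PP/NP)   >
    [1,2] "that" : (S\(PP/NP))/S
    [2,3] "often" : S

[0,1] PP/NP  lex  "park"
[1,2] (S\(PP/NP))/S  lex  "that"
[2,3] S  lex  "often"
[1,3] S\(PP/NP)  >  k=2
[0,3] S  <  k=1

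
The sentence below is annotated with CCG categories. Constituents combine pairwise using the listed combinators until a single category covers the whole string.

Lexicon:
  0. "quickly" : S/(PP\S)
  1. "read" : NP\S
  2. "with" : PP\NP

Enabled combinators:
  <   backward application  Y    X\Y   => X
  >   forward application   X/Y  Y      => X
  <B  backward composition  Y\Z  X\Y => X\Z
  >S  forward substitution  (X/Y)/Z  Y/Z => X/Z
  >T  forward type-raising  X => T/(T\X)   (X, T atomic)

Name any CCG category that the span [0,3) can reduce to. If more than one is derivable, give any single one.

[0,3] S   >
  [0,1] "quickly" : S/(PP\S)
  [1,3] PP\S   <B
    [1,2] "read" : NP\S
    [2,3] "with" : PP\NP

S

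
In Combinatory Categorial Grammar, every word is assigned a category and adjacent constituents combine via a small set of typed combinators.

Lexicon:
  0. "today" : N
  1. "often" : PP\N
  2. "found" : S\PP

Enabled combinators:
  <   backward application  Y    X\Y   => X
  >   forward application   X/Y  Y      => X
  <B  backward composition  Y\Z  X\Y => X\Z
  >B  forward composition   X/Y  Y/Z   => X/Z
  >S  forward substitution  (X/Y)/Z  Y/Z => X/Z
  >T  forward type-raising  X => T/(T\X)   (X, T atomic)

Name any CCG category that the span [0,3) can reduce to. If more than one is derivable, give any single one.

S

[0,3] S   <
  [0,1] "today" : N
  [1,3] S\N   <B
    [1,2] "often" : PP\N
    [2,3] "found" : S\PP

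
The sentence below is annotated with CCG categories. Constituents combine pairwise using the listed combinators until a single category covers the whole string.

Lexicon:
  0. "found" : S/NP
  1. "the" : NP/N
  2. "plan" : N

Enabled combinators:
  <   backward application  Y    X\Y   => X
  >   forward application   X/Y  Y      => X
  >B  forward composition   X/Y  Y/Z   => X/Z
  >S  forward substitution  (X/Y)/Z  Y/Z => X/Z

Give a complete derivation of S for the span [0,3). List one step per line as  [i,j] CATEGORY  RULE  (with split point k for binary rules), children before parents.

[0,1] S/NP  lex  "found"
[1,2] NP/N  lex  "the"
[2,3] N  lex  "plan"
[1,3] NP  >  k=2
[0,3] S  >  k=1

[0,3] S   >
  [0,1] "found" : S/NP
  [1,3] NP   >
    [1,2] "the" : NP/N
    [2,3] "plan" : N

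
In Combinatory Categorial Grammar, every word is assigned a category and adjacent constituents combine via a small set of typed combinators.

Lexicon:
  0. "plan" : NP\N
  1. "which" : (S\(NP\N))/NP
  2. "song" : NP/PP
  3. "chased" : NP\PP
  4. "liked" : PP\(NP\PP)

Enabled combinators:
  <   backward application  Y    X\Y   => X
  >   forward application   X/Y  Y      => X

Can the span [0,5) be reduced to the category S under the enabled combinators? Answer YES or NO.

[0,5] S   <
  [0,1] "plan" : NP\N
  [1,5] S\(NP\N)   >
    [1,2] "which" : (S\(NP\N))/NP
    [2,5] NP   >
      [2,3] "song" : NP/PP
      [3,5] PP   <
        [3,4] "chased" : NP\PP
        [4,5] "liked" : PP\(NP\PP)

YES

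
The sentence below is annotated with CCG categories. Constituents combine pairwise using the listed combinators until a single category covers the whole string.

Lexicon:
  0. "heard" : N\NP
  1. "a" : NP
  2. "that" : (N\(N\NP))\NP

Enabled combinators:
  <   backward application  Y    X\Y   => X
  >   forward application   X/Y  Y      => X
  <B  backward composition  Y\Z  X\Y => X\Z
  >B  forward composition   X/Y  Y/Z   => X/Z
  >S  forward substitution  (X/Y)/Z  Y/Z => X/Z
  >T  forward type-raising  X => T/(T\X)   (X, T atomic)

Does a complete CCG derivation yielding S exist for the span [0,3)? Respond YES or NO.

N\NP NP (N\(N\NP))\NP
CKY chart[0,3] = {N, N/(N\N), NP/(NP\N), PP/(PP\N), S/(S\N)}; S ∉ chart

NO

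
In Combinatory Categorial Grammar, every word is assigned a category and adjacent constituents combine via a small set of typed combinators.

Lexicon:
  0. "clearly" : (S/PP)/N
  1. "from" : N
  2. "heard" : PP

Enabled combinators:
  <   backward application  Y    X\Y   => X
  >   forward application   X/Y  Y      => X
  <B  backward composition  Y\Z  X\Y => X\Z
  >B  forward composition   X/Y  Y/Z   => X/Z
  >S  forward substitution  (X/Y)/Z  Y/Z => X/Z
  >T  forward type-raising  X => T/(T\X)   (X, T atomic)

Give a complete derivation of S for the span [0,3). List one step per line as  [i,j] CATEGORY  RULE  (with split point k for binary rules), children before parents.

[0,3] S   >
  [0,2] S/PP   >
    [0,1] "clearly" : (S/PP)/N
    [1,2] "from" : N
  [2,3] "heard" : PP

[0,1] (S/PP)/N  lex  "clearly"
[1,2] N  lex  "from"
[0,2] S/PP  >  k=1
[2,3] PP  lex  "heard"
[0,3] S  >  k=2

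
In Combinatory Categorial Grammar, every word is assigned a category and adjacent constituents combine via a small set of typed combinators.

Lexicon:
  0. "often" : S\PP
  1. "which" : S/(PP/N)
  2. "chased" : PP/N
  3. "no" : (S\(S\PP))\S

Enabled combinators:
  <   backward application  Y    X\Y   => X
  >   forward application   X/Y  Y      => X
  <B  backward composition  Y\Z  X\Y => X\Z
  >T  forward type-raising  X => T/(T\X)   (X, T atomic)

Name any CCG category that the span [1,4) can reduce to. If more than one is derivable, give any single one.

[0,4] S   <
  [0,1] "often" : S\PP
  [1,4] S\(S\PP)   <
    [1,3] S   >
      [1,2] "which" : S/(PP/N)
      [2,3] "chased" : PP/N
    [3,4] "no" : (S\(S\PP))\S

S\(S\PP)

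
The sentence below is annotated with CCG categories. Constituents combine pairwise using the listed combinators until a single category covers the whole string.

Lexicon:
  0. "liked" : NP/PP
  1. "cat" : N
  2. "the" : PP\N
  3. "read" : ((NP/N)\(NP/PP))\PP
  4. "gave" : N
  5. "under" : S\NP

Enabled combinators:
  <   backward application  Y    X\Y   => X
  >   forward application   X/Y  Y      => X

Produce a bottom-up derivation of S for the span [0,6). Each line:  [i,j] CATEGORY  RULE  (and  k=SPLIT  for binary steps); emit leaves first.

[0,1] NP/PP  lex  "liked"
[1,2] N  lex  "cat"
[2,3] PP\N  lex  "the"
[1,3] PP  <  k=2
[3,4] ((NP/N)\(NP/PP))\PP  lex  "read"
[1,4] (NP/N)\(NP/PP)  <  k=3
[0,4] NP/N  <  k=1
[4,5] N  lex  "gave"
[0,5] NP  >  k=4
[5,6] S\NP  lex  "under"
[0,6] S  <  k=5

[0,6] S   <
  [0,5] NP   >
    [0,4] NP/N   <
      [0,1] "liked" : NP/PP
      [1,4] (NP/N)\(NP/PP)   <
        [1,3] PP   <
          [1,2] "cat" : N
          [2,3] "the" : PP\N
        [3,4] "read" : ((NP/N)\(NP/PP))\PP
    [4,5] "gave" : N
  [5,6] "under" : S\NP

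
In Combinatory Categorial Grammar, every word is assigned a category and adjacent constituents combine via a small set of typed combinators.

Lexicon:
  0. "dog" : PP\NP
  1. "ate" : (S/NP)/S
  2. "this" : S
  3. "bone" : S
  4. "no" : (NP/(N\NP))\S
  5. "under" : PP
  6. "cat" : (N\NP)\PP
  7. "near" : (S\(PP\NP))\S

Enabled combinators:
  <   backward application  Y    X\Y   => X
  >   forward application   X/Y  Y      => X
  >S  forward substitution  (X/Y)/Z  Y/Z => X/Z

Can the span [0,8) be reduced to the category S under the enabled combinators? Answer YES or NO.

[0,8] S   <
  [0,1] "dog" : PP\NP
  [1,8] S\(PP\NP)   <
    [1,7] S   >
      [1,3] S/NP   >
        [1,2] "ate" : (S/NP)/S
        [2,3] "this" : S
      [3,7] NP   >
        [3,5] NP/(N\NP)   <
          [3,4] "bone" : S
          [4,5] "no" : (NP/(N\NP))\S
        [5,7] N\NP   <
          [5,6] "under" : PP
          [6,7] "cat" : (N\NP)\PP
    [7,8] "near" : (S\(PP\NP))\S

YES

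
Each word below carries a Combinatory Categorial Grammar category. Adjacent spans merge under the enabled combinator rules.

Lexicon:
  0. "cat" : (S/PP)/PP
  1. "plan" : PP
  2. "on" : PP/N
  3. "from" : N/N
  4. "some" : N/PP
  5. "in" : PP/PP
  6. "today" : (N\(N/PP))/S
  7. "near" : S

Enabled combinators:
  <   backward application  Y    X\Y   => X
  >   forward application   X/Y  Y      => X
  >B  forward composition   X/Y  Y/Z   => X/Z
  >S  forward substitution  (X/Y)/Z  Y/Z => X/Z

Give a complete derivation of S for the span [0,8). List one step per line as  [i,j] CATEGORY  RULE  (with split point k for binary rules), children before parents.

[0,8] S   >
  [0,4] S/N   >B
    [0,2] S/PP   >
      [0,1] "cat" : (S/PP)/PP
      [1,2] "plan" : PP
    [2,4] PP/N   >B
      [2,3] "on" : PP/N
      [3,4] "from" : N/N
  [4,8] N   <
    [4,6] N/PP   >B
      [4,5] "some" : N/PP
      [5,6] "in" : PP/PP
    [6,8] N\(N/PP)   >
      [6,7] "today" : (N\(N/PP))/S
      [7,8] "near" : S

[0,1] (S/PP)/PP  lex  "cat"
[1,2] PP  lex  "plan"
[0,2] S/PP  >  k=1
[2,3] PP/N  lex  "on"
[3,4] N/N  lex  "from"
[2,4] PP/N  >B  k=3
[0,4] S/N  >B  k=2
[4,5] N/PP  lex  "some"
[5,6] PP/PP  lex  "in"
[4,6] N/PP  >B  k=5
[6,7] (N\(N/PP))/S  lex  "today"
[7,8] S  lex  "near"
[6,8] N\(N/PP)  >  k=7
[4,8] N  <  k=6
[0,8] S  >  k=4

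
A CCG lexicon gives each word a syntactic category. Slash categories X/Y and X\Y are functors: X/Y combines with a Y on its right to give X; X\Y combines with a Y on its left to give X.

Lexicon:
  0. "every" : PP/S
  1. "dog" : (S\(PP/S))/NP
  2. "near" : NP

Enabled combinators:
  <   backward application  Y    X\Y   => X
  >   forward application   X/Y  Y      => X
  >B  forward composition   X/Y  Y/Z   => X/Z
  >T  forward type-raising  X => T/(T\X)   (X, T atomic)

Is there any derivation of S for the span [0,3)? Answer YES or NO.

[0,3] S   <
  [0,1] "every" : PP/S
  [1,3] S\(PP/S)   >
    [1,2] "dog" : (S\(PP/S))/NP
    [2,3] "near" : NP

YES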